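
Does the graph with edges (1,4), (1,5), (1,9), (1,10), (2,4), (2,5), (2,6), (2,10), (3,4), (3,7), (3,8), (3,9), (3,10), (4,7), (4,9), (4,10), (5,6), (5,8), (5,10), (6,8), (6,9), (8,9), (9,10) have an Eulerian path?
Yes (the graph is connected and exactly 2 vertices have odd degree: {3, 5}; any Eulerian path must start and end at those)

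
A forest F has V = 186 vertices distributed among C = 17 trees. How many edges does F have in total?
169 (Each of the 17 component trees on V_i vertices has V_i - 1 edges; summing gives V - C = 186 - 17 = 169)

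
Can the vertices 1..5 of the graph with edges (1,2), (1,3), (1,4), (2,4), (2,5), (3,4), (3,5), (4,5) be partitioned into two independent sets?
No (odd cycle of length 3: 2 -> 1 -> 4 -> 2)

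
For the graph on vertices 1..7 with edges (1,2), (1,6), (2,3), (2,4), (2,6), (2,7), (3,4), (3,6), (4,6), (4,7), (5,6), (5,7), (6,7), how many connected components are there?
1 (components: {1, 2, 3, 4, 5, 6, 7})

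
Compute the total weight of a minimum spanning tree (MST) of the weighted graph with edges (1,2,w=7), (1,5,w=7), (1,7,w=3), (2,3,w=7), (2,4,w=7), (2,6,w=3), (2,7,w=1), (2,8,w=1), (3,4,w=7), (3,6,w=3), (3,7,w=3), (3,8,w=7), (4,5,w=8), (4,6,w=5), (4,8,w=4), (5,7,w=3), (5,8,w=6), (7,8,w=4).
18 (MST edges: (1,7,w=3), (2,6,w=3), (2,7,w=1), (2,8,w=1), (3,7,w=3), (4,8,w=4), (5,7,w=3); sum of weights 3 + 3 + 1 + 1 + 3 + 4 + 3 = 18)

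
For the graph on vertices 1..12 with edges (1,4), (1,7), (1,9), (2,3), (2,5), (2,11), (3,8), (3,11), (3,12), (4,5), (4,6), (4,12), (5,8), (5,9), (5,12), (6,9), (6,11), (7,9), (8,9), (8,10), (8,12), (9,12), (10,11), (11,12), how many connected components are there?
1 (components: {1, 2, 3, 4, 5, 6, 7, 8, 9, 10, 11, 12})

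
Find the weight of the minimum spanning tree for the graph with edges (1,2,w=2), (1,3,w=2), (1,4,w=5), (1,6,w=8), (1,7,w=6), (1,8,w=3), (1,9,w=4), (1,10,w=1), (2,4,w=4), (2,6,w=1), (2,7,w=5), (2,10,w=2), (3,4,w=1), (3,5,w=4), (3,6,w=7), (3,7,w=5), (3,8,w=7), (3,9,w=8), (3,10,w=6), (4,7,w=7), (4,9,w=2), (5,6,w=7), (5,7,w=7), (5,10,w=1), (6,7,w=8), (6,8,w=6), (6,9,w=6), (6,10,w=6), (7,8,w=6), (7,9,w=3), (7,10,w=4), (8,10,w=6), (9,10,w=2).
16 (MST edges: (1,2,w=2), (1,3,w=2), (1,8,w=3), (1,10,w=1), (2,6,w=1), (3,4,w=1), (4,9,w=2), (5,10,w=1), (7,9,w=3); sum of weights 2 + 2 + 3 + 1 + 1 + 1 + 2 + 1 + 3 = 16)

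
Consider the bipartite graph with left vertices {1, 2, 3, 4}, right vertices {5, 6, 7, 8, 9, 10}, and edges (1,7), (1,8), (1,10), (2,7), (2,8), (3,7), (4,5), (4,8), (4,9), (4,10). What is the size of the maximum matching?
4 (matching: (1,10), (2,8), (3,7), (4,9); upper bound min(|L|,|R|) = min(4,6) = 4)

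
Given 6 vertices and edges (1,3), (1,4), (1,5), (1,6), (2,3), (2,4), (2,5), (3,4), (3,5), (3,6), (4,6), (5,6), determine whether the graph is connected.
Yes (BFS from 1 visits [1, 3, 4, 5, 6, 2] — all 6 vertices reached)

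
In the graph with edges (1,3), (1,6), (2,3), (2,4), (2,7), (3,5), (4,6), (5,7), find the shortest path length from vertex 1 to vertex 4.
2 (path: 1 -> 6 -> 4, 2 edges)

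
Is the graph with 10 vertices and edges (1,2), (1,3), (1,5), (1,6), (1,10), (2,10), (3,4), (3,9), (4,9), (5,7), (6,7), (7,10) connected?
No, it has 2 components: {1, 2, 3, 4, 5, 6, 7, 9, 10}, {8}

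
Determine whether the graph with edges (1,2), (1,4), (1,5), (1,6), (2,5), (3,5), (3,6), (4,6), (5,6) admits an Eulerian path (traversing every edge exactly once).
Yes — and in fact it has an Eulerian circuit (the graph is connected and all 6 vertices have even degree)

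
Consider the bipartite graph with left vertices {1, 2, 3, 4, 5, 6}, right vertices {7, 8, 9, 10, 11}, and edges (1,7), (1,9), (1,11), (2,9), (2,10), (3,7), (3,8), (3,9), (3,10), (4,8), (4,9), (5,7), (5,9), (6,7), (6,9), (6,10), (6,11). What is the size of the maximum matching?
5 (matching: (1,11), (2,10), (3,9), (4,8), (5,7); upper bound min(|L|,|R|) = min(6,5) = 5)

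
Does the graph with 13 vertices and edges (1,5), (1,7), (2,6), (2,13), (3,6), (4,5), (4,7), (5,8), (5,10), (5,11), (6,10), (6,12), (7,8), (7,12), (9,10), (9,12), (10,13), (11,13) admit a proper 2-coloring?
Yes. Partition: {1, 2, 3, 4, 8, 10, 11, 12}, {5, 6, 7, 9, 13}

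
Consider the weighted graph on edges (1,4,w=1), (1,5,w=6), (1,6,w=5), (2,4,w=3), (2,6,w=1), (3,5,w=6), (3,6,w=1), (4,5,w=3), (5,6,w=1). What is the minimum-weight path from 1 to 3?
6 (path: 1 -> 6 -> 3; weights 5 + 1 = 6)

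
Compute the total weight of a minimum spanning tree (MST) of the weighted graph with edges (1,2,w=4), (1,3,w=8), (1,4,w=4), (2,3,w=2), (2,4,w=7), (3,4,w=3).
9 (MST edges: (1,4,w=4), (2,3,w=2), (3,4,w=3); sum of weights 4 + 2 + 3 = 9)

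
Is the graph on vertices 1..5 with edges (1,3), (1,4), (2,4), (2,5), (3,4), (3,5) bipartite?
No (odd cycle of length 3: 3 -> 1 -> 4 -> 3)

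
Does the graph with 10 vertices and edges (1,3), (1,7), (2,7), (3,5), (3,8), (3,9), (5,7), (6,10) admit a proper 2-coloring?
Yes. Partition: {1, 2, 4, 5, 8, 9, 10}, {3, 6, 7}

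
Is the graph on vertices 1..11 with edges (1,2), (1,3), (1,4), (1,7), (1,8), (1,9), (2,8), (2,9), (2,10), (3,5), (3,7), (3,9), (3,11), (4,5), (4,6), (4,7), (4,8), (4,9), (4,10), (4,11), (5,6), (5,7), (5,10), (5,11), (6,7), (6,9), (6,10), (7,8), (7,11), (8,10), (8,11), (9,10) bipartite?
No (odd cycle of length 3: 3 -> 1 -> 7 -> 3)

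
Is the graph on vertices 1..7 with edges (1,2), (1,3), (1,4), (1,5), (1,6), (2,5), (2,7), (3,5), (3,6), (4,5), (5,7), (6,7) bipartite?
No (odd cycle of length 3: 4 -> 1 -> 5 -> 4)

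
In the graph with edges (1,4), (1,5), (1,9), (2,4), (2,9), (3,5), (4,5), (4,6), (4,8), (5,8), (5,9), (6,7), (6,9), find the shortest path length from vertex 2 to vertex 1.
2 (path: 2 -> 9 -> 1, 2 edges)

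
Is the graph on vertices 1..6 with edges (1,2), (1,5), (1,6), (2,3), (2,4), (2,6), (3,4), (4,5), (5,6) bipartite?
No (odd cycle of length 3: 2 -> 1 -> 6 -> 2)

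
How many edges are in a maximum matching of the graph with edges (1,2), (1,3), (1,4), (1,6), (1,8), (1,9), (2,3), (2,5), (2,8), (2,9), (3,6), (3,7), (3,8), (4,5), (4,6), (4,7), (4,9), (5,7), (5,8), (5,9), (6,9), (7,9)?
4 (matching: (1,2), (3,8), (4,7), (6,9); upper bound floor(n/2) = floor(9/2) = 4)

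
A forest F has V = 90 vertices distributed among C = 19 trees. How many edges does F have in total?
71 (Each of the 19 component trees on V_i vertices has V_i - 1 edges; summing gives V - C = 90 - 19 = 71)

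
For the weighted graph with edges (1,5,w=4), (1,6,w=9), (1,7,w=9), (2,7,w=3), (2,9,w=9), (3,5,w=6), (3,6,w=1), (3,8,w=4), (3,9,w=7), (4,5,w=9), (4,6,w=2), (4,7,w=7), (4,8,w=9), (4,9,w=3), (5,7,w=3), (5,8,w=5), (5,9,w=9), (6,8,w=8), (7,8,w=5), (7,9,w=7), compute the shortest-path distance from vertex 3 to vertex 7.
9 (path: 3 -> 8 -> 7; weights 4 + 5 = 9)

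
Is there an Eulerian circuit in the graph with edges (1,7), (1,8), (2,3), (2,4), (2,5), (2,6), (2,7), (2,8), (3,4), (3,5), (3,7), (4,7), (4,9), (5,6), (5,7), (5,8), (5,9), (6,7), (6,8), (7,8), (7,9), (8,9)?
Yes (the graph is connected and all 9 vertices have even degree)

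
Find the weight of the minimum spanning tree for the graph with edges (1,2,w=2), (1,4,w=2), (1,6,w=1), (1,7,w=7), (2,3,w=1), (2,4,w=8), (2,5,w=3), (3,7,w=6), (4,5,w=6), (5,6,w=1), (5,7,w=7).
13 (MST edges: (1,2,w=2), (1,4,w=2), (1,6,w=1), (2,3,w=1), (3,7,w=6), (5,6,w=1); sum of weights 2 + 2 + 1 + 1 + 6 + 1 = 13)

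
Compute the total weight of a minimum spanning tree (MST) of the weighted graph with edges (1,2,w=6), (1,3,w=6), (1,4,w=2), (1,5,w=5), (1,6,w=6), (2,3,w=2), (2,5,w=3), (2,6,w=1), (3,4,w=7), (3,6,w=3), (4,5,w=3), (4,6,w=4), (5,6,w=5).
11 (MST edges: (1,4,w=2), (2,3,w=2), (2,5,w=3), (2,6,w=1), (4,5,w=3); sum of weights 2 + 2 + 3 + 1 + 3 = 11)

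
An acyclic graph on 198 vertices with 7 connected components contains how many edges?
191 (Each of the 7 component trees on V_i vertices has V_i - 1 edges; summing gives V - C = 198 - 7 = 191)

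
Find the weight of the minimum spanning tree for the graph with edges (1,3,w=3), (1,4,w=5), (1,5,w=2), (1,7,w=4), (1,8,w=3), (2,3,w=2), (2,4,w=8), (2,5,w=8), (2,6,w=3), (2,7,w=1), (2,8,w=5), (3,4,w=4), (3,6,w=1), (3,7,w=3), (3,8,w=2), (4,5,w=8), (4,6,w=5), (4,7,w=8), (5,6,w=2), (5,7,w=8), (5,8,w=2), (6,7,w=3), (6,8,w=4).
14 (MST edges: (1,5,w=2), (2,3,w=2), (2,7,w=1), (3,4,w=4), (3,6,w=1), (3,8,w=2), (5,6,w=2); sum of weights 2 + 2 + 1 + 4 + 1 + 2 + 2 = 14)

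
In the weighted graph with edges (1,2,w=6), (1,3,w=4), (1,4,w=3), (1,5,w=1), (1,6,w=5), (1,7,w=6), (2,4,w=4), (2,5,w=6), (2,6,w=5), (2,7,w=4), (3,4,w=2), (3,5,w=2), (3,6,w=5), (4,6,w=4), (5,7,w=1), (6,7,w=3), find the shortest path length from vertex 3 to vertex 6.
5 (path: 3 -> 6; weights 5 = 5)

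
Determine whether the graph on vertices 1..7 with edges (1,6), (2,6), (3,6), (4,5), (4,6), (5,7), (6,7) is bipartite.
Yes. Partition: {1, 2, 3, 4, 7}, {5, 6}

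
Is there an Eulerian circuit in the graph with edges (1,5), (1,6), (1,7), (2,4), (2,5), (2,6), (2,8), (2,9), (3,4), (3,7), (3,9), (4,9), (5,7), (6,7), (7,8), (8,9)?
No (8 vertices have odd degree: {1, 2, 3, 4, 5, 6, 7, 8}; Eulerian circuit requires 0)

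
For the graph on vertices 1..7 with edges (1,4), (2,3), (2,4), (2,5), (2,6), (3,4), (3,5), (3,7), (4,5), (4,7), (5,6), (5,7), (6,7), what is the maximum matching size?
3 (matching: (2,3), (4,7), (5,6); upper bound floor(n/2) = floor(7/2) = 3)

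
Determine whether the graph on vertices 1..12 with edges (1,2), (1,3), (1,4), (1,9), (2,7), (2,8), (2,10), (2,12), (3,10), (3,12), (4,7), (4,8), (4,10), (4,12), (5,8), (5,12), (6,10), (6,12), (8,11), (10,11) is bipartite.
Yes. Partition: {1, 7, 8, 10, 12}, {2, 3, 4, 5, 6, 9, 11}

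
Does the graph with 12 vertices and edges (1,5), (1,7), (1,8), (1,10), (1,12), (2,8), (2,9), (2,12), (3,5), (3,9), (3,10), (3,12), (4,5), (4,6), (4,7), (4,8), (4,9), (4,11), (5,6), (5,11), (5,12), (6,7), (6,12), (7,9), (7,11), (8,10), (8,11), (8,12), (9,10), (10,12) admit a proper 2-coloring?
No (odd cycle of length 3: 10 -> 1 -> 12 -> 10)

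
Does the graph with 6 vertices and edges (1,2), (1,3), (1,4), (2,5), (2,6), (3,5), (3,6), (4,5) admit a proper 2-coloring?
Yes. Partition: {1, 5, 6}, {2, 3, 4}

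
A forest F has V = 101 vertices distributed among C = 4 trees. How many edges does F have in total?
97 (Each of the 4 component trees on V_i vertices has V_i - 1 edges; summing gives V - C = 101 - 4 = 97)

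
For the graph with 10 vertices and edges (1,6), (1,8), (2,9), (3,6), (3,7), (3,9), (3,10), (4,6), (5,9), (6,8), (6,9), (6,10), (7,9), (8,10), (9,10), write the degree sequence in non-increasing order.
[6, 6, 4, 4, 3, 2, 2, 1, 1, 1] (degrees: deg(1)=2, deg(2)=1, deg(3)=4, deg(4)=1, deg(5)=1, deg(6)=6, deg(7)=2, deg(8)=3, deg(9)=6, deg(10)=4)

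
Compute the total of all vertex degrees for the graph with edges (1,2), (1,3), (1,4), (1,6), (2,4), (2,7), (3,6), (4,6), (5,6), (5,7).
20 (handshake: sum of degrees = 2|E| = 2 x 10 = 20)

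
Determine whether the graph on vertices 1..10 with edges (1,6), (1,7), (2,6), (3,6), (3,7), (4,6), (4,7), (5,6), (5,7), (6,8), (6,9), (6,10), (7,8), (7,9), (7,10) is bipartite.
Yes. Partition: {1, 2, 3, 4, 5, 8, 9, 10}, {6, 7}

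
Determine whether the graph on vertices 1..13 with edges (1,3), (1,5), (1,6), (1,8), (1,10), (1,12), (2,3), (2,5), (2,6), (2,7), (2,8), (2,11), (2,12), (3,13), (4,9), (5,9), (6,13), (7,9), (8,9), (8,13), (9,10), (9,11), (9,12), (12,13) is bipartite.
Yes. Partition: {1, 2, 9, 13}, {3, 4, 5, 6, 7, 8, 10, 11, 12}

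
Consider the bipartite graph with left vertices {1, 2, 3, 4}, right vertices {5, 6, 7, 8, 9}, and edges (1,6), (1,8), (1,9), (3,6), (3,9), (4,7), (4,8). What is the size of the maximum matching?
3 (matching: (1,8), (3,9), (4,7); upper bound min(|L|,|R|) = min(4,5) = 4)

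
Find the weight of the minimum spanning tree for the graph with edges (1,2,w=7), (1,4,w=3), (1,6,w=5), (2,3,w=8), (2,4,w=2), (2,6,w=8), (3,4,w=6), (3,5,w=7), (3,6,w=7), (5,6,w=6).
22 (MST edges: (1,4,w=3), (1,6,w=5), (2,4,w=2), (3,4,w=6), (5,6,w=6); sum of weights 3 + 5 + 2 + 6 + 6 = 22)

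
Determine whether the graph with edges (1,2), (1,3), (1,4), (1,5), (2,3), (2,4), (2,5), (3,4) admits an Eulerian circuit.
No (2 vertices have odd degree: {3, 4}; Eulerian circuit requires 0)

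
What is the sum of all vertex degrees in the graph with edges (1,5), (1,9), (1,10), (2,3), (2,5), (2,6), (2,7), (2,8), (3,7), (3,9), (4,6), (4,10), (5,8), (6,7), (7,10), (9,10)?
32 (handshake: sum of degrees = 2|E| = 2 x 16 = 32)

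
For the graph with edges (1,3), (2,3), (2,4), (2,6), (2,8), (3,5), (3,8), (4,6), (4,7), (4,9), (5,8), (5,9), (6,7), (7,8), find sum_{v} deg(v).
28 (handshake: sum of degrees = 2|E| = 2 x 14 = 28)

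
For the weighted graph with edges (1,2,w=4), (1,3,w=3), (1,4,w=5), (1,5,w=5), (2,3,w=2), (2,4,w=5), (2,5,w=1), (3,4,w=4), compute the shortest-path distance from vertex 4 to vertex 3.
4 (path: 4 -> 3; weights 4 = 4)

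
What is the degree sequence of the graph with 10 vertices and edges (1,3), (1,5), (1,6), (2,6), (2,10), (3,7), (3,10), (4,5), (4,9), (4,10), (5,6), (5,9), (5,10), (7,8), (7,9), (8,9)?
[5, 4, 4, 3, 3, 3, 3, 3, 2, 2] (degrees: deg(1)=3, deg(2)=2, deg(3)=3, deg(4)=3, deg(5)=5, deg(6)=3, deg(7)=3, deg(8)=2, deg(9)=4, deg(10)=4)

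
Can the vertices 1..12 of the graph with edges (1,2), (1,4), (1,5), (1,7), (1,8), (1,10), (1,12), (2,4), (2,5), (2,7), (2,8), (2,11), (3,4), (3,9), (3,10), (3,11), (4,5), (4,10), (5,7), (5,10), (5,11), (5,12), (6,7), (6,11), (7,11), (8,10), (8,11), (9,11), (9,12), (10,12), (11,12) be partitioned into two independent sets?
No (odd cycle of length 3: 7 -> 1 -> 5 -> 7)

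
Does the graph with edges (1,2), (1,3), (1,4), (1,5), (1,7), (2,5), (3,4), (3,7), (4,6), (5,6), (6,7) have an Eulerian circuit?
No (6 vertices have odd degree: {1, 3, 4, 5, 6, 7}; Eulerian circuit requires 0)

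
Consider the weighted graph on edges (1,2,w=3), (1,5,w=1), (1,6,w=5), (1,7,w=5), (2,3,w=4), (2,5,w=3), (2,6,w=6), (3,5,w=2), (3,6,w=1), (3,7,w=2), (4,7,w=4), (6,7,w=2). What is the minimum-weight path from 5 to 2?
3 (path: 5 -> 2; weights 3 = 3)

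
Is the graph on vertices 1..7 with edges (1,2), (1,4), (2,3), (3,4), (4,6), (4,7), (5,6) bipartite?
Yes. Partition: {1, 3, 6, 7}, {2, 4, 5}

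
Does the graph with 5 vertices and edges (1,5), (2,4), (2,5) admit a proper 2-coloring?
Yes. Partition: {1, 2, 3}, {4, 5}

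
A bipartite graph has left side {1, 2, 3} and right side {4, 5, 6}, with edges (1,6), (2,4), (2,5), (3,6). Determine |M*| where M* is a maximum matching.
2 (matching: (1,6), (2,5); upper bound min(|L|,|R|) = min(3,3) = 3)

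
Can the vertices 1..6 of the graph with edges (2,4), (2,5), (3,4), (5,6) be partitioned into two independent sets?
Yes. Partition: {1, 2, 3, 6}, {4, 5}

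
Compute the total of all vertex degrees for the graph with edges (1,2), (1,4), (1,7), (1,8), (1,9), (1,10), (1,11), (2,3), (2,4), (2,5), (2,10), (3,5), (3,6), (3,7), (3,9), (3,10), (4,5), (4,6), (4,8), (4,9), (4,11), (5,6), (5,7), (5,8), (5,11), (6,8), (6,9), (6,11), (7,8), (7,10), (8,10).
62 (handshake: sum of degrees = 2|E| = 2 x 31 = 62)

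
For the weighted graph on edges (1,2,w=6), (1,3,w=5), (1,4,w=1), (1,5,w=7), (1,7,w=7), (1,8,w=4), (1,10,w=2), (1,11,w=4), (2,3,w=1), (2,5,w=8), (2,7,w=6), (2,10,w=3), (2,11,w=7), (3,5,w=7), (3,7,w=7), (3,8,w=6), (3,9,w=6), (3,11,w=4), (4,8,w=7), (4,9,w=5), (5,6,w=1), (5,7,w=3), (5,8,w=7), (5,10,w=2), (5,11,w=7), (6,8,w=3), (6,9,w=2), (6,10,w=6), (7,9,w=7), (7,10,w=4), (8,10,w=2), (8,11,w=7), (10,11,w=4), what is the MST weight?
21 (MST edges: (1,4,w=1), (1,10,w=2), (1,11,w=4), (2,3,w=1), (2,10,w=3), (5,6,w=1), (5,7,w=3), (5,10,w=2), (6,9,w=2), (8,10,w=2); sum of weights 1 + 2 + 4 + 1 + 3 + 1 + 3 + 2 + 2 + 2 = 21)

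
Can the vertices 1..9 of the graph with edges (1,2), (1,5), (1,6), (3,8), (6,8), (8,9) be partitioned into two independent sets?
Yes. Partition: {1, 4, 7, 8}, {2, 3, 5, 6, 9}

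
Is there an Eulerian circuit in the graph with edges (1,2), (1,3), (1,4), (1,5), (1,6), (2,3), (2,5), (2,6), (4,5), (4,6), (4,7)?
No (4 vertices have odd degree: {1, 5, 6, 7}; Eulerian circuit requires 0)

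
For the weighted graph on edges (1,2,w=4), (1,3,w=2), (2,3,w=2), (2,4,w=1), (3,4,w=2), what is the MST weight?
5 (MST edges: (1,3,w=2), (2,3,w=2), (2,4,w=1); sum of weights 2 + 2 + 1 = 5)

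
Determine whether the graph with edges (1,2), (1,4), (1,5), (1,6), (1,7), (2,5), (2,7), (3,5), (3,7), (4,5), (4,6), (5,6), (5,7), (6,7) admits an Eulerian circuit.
No (4 vertices have odd degree: {1, 2, 4, 7}; Eulerian circuit requires 0)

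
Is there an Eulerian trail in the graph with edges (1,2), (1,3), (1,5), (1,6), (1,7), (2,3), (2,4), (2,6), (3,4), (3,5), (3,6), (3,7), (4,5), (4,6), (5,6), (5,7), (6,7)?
Yes (the graph is connected and exactly 2 vertices have odd degree: {1, 5}; any Eulerian path must start and end at those)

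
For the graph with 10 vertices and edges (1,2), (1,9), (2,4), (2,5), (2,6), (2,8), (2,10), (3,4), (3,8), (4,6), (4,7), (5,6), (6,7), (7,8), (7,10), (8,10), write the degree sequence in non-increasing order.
[6, 4, 4, 4, 4, 3, 2, 2, 2, 1] (degrees: deg(1)=2, deg(2)=6, deg(3)=2, deg(4)=4, deg(5)=2, deg(6)=4, deg(7)=4, deg(8)=4, deg(9)=1, deg(10)=3)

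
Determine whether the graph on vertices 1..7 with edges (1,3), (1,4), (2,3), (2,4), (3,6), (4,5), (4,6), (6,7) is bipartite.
Yes. Partition: {1, 2, 5, 6}, {3, 4, 7}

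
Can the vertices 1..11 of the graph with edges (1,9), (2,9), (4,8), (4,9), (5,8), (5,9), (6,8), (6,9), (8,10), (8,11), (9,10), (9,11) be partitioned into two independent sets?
Yes. Partition: {1, 2, 3, 4, 5, 6, 7, 10, 11}, {8, 9}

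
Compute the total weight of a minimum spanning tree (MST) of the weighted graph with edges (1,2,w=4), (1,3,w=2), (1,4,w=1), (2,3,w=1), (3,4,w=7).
4 (MST edges: (1,3,w=2), (1,4,w=1), (2,3,w=1); sum of weights 2 + 1 + 1 = 4)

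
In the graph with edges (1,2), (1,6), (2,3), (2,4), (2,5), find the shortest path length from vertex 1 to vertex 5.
2 (path: 1 -> 2 -> 5, 2 edges)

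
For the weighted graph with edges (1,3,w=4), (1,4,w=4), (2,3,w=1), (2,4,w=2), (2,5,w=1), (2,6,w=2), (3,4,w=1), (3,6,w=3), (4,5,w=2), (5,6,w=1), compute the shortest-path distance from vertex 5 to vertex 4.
2 (path: 5 -> 4; weights 2 = 2)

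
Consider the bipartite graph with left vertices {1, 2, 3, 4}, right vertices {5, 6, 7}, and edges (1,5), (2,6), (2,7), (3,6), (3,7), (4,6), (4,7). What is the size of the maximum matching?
3 (matching: (1,5), (2,7), (3,6); upper bound min(|L|,|R|) = min(4,3) = 3)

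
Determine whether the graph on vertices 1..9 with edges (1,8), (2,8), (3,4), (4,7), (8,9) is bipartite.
Yes. Partition: {1, 2, 3, 5, 6, 7, 9}, {4, 8}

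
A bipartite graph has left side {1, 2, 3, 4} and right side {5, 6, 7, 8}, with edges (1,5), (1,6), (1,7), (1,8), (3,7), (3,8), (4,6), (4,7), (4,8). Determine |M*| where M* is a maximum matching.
3 (matching: (1,8), (3,7), (4,6); upper bound min(|L|,|R|) = min(4,4) = 4)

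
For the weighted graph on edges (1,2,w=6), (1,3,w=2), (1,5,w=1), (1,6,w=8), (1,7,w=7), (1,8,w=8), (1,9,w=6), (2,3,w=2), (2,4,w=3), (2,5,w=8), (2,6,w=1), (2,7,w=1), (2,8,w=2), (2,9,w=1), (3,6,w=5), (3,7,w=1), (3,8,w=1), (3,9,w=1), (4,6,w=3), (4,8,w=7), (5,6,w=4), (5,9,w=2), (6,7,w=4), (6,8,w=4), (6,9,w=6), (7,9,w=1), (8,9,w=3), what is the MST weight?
11 (MST edges: (1,3,w=2), (1,5,w=1), (2,4,w=3), (2,6,w=1), (2,7,w=1), (2,9,w=1), (3,7,w=1), (3,8,w=1); sum of weights 2 + 1 + 3 + 1 + 1 + 1 + 1 + 1 = 11)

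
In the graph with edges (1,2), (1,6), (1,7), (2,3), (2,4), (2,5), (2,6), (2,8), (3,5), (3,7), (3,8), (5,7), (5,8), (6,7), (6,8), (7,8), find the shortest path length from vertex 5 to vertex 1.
2 (path: 5 -> 2 -> 1, 2 edges)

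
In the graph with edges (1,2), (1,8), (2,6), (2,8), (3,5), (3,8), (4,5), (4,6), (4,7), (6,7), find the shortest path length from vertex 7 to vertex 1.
3 (path: 7 -> 6 -> 2 -> 1, 3 edges)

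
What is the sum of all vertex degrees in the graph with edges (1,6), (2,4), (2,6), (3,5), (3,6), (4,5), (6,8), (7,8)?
16 (handshake: sum of degrees = 2|E| = 2 x 8 = 16)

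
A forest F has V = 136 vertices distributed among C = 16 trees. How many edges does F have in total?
120 (Each of the 16 component trees on V_i vertices has V_i - 1 edges; summing gives V - C = 136 - 16 = 120)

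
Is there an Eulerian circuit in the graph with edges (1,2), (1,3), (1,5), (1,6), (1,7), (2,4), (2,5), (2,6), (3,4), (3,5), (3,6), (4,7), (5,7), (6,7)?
No (2 vertices have odd degree: {1, 4}; Eulerian circuit requires 0)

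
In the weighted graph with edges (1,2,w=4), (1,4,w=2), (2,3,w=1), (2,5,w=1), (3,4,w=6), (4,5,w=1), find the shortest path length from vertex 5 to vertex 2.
1 (path: 5 -> 2; weights 1 = 1)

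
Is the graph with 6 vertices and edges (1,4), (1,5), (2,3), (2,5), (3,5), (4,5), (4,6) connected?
Yes (BFS from 1 visits [1, 4, 5, 6, 2, 3] — all 6 vertices reached)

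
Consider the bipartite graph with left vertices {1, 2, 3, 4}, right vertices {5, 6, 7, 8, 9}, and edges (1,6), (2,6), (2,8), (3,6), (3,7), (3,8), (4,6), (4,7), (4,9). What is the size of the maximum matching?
4 (matching: (1,6), (2,8), (3,7), (4,9); upper bound min(|L|,|R|) = min(4,5) = 4)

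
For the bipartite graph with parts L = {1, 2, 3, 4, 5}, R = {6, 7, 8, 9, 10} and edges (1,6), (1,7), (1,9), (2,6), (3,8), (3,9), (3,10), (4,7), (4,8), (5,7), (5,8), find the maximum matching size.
5 (matching: (1,9), (2,6), (3,10), (4,8), (5,7); upper bound min(|L|,|R|) = min(5,5) = 5)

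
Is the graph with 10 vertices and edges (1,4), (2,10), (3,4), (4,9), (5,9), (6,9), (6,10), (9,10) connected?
No, it has 3 components: {1, 2, 3, 4, 5, 6, 9, 10}, {7}, {8}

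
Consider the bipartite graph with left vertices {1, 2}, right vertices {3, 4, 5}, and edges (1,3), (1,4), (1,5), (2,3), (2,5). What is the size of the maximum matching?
2 (matching: (1,4), (2,5); upper bound min(|L|,|R|) = min(2,3) = 2)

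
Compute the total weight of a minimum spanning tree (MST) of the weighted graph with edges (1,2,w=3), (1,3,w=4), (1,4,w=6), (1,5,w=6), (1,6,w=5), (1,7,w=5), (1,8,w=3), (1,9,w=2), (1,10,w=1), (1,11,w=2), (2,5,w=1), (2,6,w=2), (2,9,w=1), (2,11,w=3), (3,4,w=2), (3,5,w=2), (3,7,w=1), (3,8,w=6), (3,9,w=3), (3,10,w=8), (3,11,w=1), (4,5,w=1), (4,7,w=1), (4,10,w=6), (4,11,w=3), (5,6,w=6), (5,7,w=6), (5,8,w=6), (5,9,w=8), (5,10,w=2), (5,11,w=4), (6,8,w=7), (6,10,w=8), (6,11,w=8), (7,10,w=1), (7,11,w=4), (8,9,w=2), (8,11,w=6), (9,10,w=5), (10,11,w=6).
12 (MST edges: (1,10,w=1), (2,5,w=1), (2,6,w=2), (2,9,w=1), (3,7,w=1), (3,11,w=1), (4,5,w=1), (4,7,w=1), (7,10,w=1), (8,9,w=2); sum of weights 1 + 1 + 2 + 1 + 1 + 1 + 1 + 1 + 1 + 2 = 12)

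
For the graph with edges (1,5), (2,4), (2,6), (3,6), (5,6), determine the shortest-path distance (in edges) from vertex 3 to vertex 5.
2 (path: 3 -> 6 -> 5, 2 edges)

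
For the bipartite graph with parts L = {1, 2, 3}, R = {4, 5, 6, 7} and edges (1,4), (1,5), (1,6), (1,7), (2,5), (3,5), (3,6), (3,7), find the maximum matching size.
3 (matching: (1,7), (2,5), (3,6); upper bound min(|L|,|R|) = min(3,4) = 3)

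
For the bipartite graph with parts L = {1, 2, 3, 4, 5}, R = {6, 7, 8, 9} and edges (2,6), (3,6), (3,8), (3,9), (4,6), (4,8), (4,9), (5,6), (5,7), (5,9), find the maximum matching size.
4 (matching: (2,6), (3,9), (4,8), (5,7); upper bound min(|L|,|R|) = min(5,4) = 4)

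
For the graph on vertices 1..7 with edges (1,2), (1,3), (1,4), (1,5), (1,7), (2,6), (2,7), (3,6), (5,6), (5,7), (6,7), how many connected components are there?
1 (components: {1, 2, 3, 4, 5, 6, 7})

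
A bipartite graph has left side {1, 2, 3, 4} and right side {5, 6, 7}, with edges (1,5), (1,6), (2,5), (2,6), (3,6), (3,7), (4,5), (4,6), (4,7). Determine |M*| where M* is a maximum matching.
3 (matching: (1,6), (2,5), (3,7); upper bound min(|L|,|R|) = min(4,3) = 3)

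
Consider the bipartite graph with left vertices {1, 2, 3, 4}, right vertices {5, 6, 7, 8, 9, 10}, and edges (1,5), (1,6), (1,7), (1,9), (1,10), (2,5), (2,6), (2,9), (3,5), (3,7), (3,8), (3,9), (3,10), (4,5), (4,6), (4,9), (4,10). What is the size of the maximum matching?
4 (matching: (1,7), (2,9), (3,8), (4,10); upper bound min(|L|,|R|) = min(4,6) = 4)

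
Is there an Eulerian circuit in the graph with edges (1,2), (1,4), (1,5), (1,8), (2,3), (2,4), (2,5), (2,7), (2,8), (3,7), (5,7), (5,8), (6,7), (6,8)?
Yes (the graph is connected and all 8 vertices have even degree)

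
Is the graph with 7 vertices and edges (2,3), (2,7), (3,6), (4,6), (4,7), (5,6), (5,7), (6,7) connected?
No, it has 2 components: {1}, {2, 3, 4, 5, 6, 7}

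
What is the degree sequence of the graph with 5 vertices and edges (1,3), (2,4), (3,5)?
[2, 1, 1, 1, 1] (degrees: deg(1)=1, deg(2)=1, deg(3)=2, deg(4)=1, deg(5)=1)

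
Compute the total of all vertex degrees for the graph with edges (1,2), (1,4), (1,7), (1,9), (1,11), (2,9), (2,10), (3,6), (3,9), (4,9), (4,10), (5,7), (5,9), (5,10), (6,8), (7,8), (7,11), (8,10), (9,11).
38 (handshake: sum of degrees = 2|E| = 2 x 19 = 38)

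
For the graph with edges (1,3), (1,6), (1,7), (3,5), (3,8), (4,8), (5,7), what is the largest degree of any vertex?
3 (attained at vertices 1, 3)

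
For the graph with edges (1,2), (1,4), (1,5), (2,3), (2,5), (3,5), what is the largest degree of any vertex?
3 (attained at vertices 1, 2, 5)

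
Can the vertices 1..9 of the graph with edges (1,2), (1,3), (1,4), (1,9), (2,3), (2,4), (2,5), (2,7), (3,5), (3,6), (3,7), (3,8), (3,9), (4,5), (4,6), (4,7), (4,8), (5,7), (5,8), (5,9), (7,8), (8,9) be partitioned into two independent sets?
No (odd cycle of length 3: 3 -> 1 -> 2 -> 3)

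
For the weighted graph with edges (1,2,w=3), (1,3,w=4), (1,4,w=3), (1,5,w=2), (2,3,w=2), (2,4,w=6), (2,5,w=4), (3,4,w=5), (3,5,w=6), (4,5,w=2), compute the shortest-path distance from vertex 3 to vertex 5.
6 (path: 3 -> 5; weights 6 = 6)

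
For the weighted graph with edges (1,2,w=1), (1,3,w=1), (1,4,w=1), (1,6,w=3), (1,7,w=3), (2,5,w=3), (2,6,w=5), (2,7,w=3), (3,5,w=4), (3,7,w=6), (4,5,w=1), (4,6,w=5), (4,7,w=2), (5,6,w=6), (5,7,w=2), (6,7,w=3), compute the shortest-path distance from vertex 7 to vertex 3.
4 (path: 7 -> 1 -> 3; weights 3 + 1 = 4)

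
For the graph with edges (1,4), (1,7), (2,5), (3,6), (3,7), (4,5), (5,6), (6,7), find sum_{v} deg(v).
16 (handshake: sum of degrees = 2|E| = 2 x 8 = 16)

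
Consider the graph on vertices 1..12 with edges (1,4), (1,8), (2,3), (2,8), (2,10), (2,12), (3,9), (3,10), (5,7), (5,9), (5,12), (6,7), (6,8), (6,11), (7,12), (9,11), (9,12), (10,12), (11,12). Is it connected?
Yes (BFS from 1 visits [1, 4, 8, 2, 6, 3, 10, 12, 7, 11, 9, 5] — all 12 vertices reached)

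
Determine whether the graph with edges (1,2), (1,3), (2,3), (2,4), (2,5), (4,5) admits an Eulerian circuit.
Yes (the graph is connected and all 5 vertices have even degree)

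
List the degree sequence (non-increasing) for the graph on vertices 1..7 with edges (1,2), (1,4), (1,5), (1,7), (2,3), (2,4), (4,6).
[4, 3, 3, 1, 1, 1, 1] (degrees: deg(1)=4, deg(2)=3, deg(3)=1, deg(4)=3, deg(5)=1, deg(6)=1, deg(7)=1)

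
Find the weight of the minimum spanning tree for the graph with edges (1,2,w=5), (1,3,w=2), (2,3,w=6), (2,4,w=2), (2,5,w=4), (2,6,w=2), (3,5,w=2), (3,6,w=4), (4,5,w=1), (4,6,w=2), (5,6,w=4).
9 (MST edges: (1,3,w=2), (2,4,w=2), (2,6,w=2), (3,5,w=2), (4,5,w=1); sum of weights 2 + 2 + 2 + 2 + 1 = 9)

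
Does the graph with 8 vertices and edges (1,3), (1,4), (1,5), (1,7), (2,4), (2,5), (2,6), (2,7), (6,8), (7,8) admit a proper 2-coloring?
Yes. Partition: {1, 2, 8}, {3, 4, 5, 6, 7}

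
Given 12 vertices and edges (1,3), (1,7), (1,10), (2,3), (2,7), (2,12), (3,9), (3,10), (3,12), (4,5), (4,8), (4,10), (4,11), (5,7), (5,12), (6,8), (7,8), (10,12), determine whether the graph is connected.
Yes (BFS from 1 visits [1, 3, 7, 10, 2, 9, 12, 5, 8, 4, 6, 11] — all 12 vertices reached)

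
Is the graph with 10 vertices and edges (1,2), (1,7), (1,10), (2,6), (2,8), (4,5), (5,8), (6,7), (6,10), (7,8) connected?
No, it has 3 components: {1, 2, 4, 5, 6, 7, 8, 10}, {3}, {9}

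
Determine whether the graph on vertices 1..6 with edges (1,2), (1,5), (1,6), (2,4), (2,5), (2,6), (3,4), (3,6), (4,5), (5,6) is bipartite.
No (odd cycle of length 3: 5 -> 1 -> 2 -> 5)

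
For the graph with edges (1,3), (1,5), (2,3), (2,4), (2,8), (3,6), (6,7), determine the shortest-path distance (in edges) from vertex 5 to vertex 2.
3 (path: 5 -> 1 -> 3 -> 2, 3 edges)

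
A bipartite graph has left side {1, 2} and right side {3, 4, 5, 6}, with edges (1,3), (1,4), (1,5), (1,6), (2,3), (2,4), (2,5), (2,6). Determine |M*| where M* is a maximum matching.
2 (matching: (1,6), (2,5); upper bound min(|L|,|R|) = min(2,4) = 2)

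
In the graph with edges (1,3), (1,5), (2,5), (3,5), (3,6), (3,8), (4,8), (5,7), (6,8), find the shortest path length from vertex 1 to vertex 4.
3 (path: 1 -> 3 -> 8 -> 4, 3 edges)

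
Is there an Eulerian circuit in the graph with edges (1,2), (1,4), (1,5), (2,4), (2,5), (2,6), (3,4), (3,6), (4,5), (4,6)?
No (4 vertices have odd degree: {1, 4, 5, 6}; Eulerian circuit requires 0)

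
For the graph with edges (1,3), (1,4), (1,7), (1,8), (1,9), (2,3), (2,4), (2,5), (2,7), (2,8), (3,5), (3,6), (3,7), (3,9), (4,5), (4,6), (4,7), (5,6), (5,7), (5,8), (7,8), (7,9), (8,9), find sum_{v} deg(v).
46 (handshake: sum of degrees = 2|E| = 2 x 23 = 46)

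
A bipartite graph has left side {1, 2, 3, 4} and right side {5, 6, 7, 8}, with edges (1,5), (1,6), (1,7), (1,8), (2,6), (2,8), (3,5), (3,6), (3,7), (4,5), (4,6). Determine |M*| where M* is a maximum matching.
4 (matching: (1,8), (2,6), (3,7), (4,5); upper bound min(|L|,|R|) = min(4,4) = 4)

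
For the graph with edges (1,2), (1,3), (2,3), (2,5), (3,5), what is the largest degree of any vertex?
3 (attained at vertices 2, 3)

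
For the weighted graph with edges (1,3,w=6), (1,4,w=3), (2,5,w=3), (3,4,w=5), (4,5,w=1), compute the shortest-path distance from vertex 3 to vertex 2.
9 (path: 3 -> 4 -> 5 -> 2; weights 5 + 1 + 3 = 9)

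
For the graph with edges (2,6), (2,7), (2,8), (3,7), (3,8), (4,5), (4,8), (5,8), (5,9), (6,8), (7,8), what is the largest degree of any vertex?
6 (attained at vertex 8)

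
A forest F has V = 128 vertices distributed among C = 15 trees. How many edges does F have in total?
113 (Each of the 15 component trees on V_i vertices has V_i - 1 edges; summing gives V - C = 128 - 15 = 113)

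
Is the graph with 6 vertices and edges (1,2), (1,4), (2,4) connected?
No, it has 4 components: {1, 2, 4}, {3}, {5}, {6}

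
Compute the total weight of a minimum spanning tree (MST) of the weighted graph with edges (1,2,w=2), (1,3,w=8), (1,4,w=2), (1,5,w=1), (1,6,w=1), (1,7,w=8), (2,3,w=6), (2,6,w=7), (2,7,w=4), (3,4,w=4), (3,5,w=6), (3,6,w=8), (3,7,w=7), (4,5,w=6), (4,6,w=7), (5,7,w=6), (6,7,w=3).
13 (MST edges: (1,2,w=2), (1,4,w=2), (1,5,w=1), (1,6,w=1), (3,4,w=4), (6,7,w=3); sum of weights 2 + 2 + 1 + 1 + 4 + 3 = 13)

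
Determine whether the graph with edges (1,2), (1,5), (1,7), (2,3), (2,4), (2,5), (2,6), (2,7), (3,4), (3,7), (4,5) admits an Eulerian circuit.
No (6 vertices have odd degree: {1, 3, 4, 5, 6, 7}; Eulerian circuit requires 0)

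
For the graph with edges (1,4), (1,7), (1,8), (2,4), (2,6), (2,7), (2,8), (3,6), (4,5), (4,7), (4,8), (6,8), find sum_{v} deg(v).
24 (handshake: sum of degrees = 2|E| = 2 x 12 = 24)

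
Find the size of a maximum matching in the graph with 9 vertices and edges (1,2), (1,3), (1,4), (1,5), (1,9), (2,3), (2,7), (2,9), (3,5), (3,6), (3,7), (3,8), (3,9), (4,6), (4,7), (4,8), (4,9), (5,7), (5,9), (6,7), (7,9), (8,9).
4 (matching: (1,5), (3,8), (4,6), (7,9); upper bound floor(n/2) = floor(9/2) = 4)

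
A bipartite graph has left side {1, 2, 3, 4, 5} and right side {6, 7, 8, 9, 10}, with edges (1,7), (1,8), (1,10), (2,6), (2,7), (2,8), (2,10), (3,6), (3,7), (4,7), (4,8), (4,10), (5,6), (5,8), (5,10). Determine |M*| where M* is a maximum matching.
4 (matching: (1,10), (2,8), (3,7), (5,6); upper bound min(|L|,|R|) = min(5,5) = 5)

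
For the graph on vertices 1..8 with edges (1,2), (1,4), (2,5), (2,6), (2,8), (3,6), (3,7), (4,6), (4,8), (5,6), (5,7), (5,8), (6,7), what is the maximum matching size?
4 (matching: (1,4), (2,8), (3,6), (5,7); upper bound floor(n/2) = floor(8/2) = 4)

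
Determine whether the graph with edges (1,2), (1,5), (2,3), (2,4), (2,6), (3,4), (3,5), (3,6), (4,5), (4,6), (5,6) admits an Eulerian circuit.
Yes (the graph is connected and all 6 vertices have even degree)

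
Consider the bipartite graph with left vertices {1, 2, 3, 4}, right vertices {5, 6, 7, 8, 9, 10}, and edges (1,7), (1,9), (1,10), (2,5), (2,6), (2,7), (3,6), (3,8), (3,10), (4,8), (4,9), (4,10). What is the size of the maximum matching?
4 (matching: (1,10), (2,7), (3,8), (4,9); upper bound min(|L|,|R|) = min(4,6) = 4)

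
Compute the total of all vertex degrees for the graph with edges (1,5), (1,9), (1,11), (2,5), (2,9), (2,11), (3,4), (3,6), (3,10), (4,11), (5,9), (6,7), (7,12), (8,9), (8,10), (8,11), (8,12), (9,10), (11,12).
38 (handshake: sum of degrees = 2|E| = 2 x 19 = 38)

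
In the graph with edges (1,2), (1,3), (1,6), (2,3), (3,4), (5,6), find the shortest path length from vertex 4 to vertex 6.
3 (path: 4 -> 3 -> 1 -> 6, 3 edges)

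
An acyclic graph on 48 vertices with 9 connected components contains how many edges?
39 (Each of the 9 component trees on V_i vertices has V_i - 1 edges; summing gives V - C = 48 - 9 = 39)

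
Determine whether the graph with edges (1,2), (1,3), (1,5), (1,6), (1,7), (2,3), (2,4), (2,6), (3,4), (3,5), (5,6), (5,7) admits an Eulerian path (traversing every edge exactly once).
Yes (the graph is connected and exactly 2 vertices have odd degree: {1, 6}; any Eulerian path must start and end at those)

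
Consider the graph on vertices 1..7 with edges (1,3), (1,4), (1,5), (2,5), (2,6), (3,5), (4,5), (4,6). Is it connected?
No, it has 2 components: {1, 2, 3, 4, 5, 6}, {7}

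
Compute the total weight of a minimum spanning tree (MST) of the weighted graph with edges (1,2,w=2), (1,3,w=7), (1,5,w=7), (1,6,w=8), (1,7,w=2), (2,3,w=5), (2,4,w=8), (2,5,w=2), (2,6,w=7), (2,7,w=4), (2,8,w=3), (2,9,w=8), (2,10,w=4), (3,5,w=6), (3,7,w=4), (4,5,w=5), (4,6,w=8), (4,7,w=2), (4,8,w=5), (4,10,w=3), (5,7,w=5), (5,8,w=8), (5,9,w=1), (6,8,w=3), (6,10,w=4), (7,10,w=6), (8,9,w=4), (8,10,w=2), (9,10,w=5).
21 (MST edges: (1,2,w=2), (1,7,w=2), (2,5,w=2), (2,8,w=3), (3,7,w=4), (4,7,w=2), (5,9,w=1), (6,8,w=3), (8,10,w=2); sum of weights 2 + 2 + 2 + 3 + 4 + 2 + 1 + 3 + 2 = 21)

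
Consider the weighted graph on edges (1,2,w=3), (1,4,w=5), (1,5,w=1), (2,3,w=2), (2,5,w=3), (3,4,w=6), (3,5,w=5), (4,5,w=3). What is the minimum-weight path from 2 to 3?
2 (path: 2 -> 3; weights 2 = 2)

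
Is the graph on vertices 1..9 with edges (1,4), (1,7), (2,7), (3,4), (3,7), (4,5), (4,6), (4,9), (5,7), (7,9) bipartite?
Yes. Partition: {1, 2, 3, 5, 6, 8, 9}, {4, 7}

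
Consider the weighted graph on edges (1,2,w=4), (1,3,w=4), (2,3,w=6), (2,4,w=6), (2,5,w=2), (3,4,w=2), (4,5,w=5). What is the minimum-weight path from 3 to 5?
7 (path: 3 -> 4 -> 5; weights 2 + 5 = 7)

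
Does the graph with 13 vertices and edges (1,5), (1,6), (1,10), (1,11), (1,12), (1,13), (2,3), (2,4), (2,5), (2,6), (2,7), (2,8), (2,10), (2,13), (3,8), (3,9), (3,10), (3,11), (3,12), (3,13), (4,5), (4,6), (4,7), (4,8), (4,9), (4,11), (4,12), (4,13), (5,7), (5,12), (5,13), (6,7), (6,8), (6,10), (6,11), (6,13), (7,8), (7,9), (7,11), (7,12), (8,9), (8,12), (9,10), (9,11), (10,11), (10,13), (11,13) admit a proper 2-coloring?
No (odd cycle of length 3: 13 -> 1 -> 5 -> 13)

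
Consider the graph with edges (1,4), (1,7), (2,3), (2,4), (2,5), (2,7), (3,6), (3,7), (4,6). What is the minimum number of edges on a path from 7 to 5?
2 (path: 7 -> 2 -> 5, 2 edges)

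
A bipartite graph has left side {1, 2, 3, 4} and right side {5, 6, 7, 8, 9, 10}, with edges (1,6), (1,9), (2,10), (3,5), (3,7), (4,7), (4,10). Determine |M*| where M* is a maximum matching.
4 (matching: (1,9), (2,10), (3,5), (4,7); upper bound min(|L|,|R|) = min(4,6) = 4)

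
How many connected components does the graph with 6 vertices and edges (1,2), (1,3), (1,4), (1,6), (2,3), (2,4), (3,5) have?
1 (components: {1, 2, 3, 4, 5, 6})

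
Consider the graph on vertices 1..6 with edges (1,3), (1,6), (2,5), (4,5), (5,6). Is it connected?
Yes (BFS from 1 visits [1, 3, 6, 5, 2, 4] — all 6 vertices reached)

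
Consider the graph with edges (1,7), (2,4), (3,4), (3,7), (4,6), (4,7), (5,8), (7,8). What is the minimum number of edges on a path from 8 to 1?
2 (path: 8 -> 7 -> 1, 2 edges)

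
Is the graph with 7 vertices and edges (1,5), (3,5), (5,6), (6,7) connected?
No, it has 3 components: {1, 3, 5, 6, 7}, {2}, {4}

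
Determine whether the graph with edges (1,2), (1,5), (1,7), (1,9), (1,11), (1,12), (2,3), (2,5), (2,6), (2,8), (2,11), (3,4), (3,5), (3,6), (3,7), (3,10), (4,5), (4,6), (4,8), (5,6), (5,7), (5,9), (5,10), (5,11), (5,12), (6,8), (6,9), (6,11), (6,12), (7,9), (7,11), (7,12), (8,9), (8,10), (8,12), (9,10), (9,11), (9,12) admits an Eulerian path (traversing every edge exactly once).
Yes — and in fact it has an Eulerian circuit (the graph is connected and all 12 vertices have even degree)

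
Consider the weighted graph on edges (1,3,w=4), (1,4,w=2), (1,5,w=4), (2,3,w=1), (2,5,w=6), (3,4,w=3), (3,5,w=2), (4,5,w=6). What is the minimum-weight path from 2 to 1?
5 (path: 2 -> 3 -> 1; weights 1 + 4 = 5)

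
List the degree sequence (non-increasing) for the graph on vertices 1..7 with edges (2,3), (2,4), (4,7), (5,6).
[2, 2, 1, 1, 1, 1, 0] (degrees: deg(1)=0, deg(2)=2, deg(3)=1, deg(4)=2, deg(5)=1, deg(6)=1, deg(7)=1)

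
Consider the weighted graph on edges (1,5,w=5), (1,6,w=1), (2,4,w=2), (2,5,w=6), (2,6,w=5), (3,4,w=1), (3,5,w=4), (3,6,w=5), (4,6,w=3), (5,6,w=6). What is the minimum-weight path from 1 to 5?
5 (path: 1 -> 5; weights 5 = 5)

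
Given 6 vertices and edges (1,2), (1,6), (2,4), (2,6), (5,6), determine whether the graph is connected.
No, it has 2 components: {1, 2, 4, 5, 6}, {3}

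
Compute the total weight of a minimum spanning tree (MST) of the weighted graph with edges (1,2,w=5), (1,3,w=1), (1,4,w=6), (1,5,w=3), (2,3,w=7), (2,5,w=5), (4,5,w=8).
15 (MST edges: (1,2,w=5), (1,3,w=1), (1,4,w=6), (1,5,w=3); sum of weights 5 + 1 + 6 + 3 = 15)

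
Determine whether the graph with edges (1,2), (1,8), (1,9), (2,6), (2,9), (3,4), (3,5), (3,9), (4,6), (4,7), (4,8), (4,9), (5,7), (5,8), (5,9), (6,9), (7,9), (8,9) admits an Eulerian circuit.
No (6 vertices have odd degree: {1, 2, 3, 4, 6, 7}; Eulerian circuit requires 0)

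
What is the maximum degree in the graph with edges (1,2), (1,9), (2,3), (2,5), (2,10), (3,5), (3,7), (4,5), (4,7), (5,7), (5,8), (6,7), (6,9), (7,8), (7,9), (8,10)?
6 (attained at vertex 7)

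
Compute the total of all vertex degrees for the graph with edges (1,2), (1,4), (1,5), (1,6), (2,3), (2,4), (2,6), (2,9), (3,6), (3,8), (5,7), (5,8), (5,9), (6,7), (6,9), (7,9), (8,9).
34 (handshake: sum of degrees = 2|E| = 2 x 17 = 34)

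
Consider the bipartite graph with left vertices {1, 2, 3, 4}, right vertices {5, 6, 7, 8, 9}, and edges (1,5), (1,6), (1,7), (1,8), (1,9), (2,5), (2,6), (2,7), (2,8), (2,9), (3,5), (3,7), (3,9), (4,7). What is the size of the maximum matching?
4 (matching: (1,6), (2,8), (3,9), (4,7); upper bound min(|L|,|R|) = min(4,5) = 4)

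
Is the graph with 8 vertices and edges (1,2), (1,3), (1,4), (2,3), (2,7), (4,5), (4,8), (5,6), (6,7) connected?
Yes (BFS from 1 visits [1, 2, 3, 4, 7, 5, 8, 6] — all 8 vertices reached)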